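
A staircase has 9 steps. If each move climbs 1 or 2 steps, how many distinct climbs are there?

Condition on the final move: it is a 1-step (f(n-1) ways to get there) or a 2-step (f(n-2) ways), so f(n) = f(n-1) + f(n-2), with f(1)=1, f(2)=2.
Building up term by term: f(1)=1, f(2)=2, f(3)=3, f(4)=5, f(5)=8, f(6)=13, f(7)=21, f(8)=34, f(9)=55.

Final answer: 55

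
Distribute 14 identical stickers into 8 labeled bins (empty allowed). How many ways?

Stars and bars: C(n+k-1, k-1) = C(21,7).

Final answer: C(21,7) = 116280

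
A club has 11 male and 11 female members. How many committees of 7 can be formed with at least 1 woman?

Sum over valid woman counts:
C(11,1)C(11,6) = 5082
C(11,2)C(11,5) = 25410
C(11,3)C(11,4) = 54450
C(11,4)C(11,3) = 54450
C(11,5)C(11,2) = 25410
C(11,6)C(11,1) = 5082
C(11,7)C(11,0) = 330
Total: 5082 + 25410 + 54450 + 54450 + 25410 + 5082 + 330.

Final answer: 170214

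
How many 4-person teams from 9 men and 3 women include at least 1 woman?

Sum over valid woman counts:
C(3,1)C(9,3) = 252
C(3,2)C(9,2) = 108
C(3,3)C(9,1) = 9
Total: 252 + 108 + 9.

Final answer: 369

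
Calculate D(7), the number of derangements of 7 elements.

D(n) = (n-1)(D(n-1) + D(n-2)), D(0)=1, D(1)=0.
D(2) = 1 x (0 + 1) = 1
D(3) = 2 x (1 + 0) = 2
D(4) = 3 x (2 + 1) = 9
D(5) = 4 x (9 + 2) = 44
D(6) = 5 x (44 + 9) = 265
D(7) = 6 x (D(6) + D(5)) = 6 x (265 + 44)

Final answer: D(7) = 1854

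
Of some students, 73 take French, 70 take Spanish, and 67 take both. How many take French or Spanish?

|A union B| = |A| + |B| - |A intersect B| = 73 + 70 - 67.

Final answer: 76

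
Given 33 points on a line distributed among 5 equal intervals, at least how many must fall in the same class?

By pigeonhole with 33 objects and 5 categories: ceiling(33/5).

Final answer: 7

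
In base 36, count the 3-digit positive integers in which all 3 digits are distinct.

The leading digit has 35 choices (anything but zero); the next has 35 (anything but the first), then 34, and so on, one fewer each time.
Total: 35 x 35 x 34.

Final answer: 41650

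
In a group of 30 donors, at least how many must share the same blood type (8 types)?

There are 8 possible values for blood type (8 types). With 30 donors and 8 categories, by pigeonhole: ceiling(30/8).

Final answer: 4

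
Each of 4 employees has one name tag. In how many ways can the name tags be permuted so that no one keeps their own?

D(n) = (n-1)(D(n-1) + D(n-2)), D(0)=1, D(1)=0.
D(2) = 1 x (0 + 1) = 1
D(3) = 2 x (1 + 0) = 2
D(4) = 3 x (D(3) + D(2)) = 3 x (2 + 1)

Final answer: D(4) = 9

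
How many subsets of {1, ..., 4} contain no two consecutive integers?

Let a(n) count such subsets of {1, ..., n}. Either n is excluded (a(n-1) ways) or n is included, forcing n-1 out (a(n-2) ways), so a(n) = a(n-1) + a(n-2) with a(1)=2, a(2)=3.
Iterating the recurrence: a(1)=2, a(2)=3, a(3)=5, a(4)=8.

Final answer: 8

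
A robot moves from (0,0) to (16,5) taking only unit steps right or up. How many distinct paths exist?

Each path has 16 right steps and 5 up steps in some order (21 steps total).
Choose which 5 of the 21 steps are up: C(21,5).

Final answer: C(21,5) = 20349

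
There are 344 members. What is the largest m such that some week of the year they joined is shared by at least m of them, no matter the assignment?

There are 52 possible values for week of the year they joined. With 344 members and 52 categories, by pigeonhole: ceiling(344/52).

Final answer: 7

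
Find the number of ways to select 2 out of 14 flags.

C(14,2) = 14!/(2! x (14-2)!).

Final answer: C(14,2) = 91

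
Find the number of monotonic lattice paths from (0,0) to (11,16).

Each path has 11 right steps and 16 up steps in some order (27 steps total).
Choose which 16 of the 27 steps are up: C(27,16).

Final answer: C(27,16) = 13037895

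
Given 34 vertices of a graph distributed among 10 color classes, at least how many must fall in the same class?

By pigeonhole with 34 objects and 10 categories: ceiling(34/10).

Final answer: 4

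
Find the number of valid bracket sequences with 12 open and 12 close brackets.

This is counted by the nth Catalan number C_n. Here n = 12 (pairs).
Using C_0 = 1 and C_(k+1) = C_k x 2(2k+1)/(k+2), build up term by term: C_1=1, C_2=2, C_3=5, C_4=14, C_5=42, C_6=132, C_7=429, C_8=1430, C_9=4862, C_10=16796, C_11=58786, C_12=208012.

Final answer: C_{12} = 208012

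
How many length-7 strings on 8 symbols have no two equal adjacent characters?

Let g(n) count such strings. g(1) = 8, and each valid string of length n-1 extends in 7 ways (any symbol but the last), so g(n) = 7 g(n-1).
Total: g(7) = 8 x 7^6.

Final answer: 8 x 7^{6} = 941192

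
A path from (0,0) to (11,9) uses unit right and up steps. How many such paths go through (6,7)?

Paths (0,0)->(6,7): C(13,7) = 1716.
Paths (6,7)->(11,9): C(7,2) = 21.
By multiplication principle: 1716 x 21.

Final answer: 36036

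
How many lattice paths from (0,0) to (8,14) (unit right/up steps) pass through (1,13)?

Paths (0,0)->(1,13): C(14,13) = 14.
Paths (1,13)->(8,14): C(8,1) = 8.
By multiplication principle: 14 x 8.

Final answer: 112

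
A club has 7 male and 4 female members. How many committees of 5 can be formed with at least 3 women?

Sum over valid woman counts:
C(4,3)C(7,2) = 84
C(4,4)C(7,1) = 7
Total: 84 + 7.

Final answer: 91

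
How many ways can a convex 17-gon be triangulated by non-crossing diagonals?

This is counted by the nth Catalan number C_n. Here n = 17 - 2 = 15.
Using C_0 = 1 and C_(k+1) = C_k x 2(2k+1)/(k+2), build up term by term: C_1=1, C_2=2, C_3=5, C_4=14, C_5=42, C_6=132, C_7=429, C_8=1430, C_9=4862, C_10=16796, C_11=58786, C_12=208012, C_13=742900, C_14=2674440, C_15=9694845.

Final answer: C_{15} = 9694845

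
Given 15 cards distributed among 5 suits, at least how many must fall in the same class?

By pigeonhole with 15 objects and 5 categories: ceiling(15/5).

Final answer: 3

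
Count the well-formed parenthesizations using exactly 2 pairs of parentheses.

This is a standard Catalan-number count: the answer is C_n. Here n = 2 (pairs).
C_n = C(2n,n) - C(2n,n+1), so C_{2} = C(4,2) - C(4,3) = 6 - 4.

Final answer: C_{2} = 2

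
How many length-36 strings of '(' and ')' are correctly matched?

The structures are counted by the Catalan number C_n. Here n = 18 (pairs).
C_n = (2n)!/(n!(n+1)!), so C_{18} = 36!/(18! x 19!) = C(36,18)/19 = 9075135300/19.

Final answer: C_{18} = 477638700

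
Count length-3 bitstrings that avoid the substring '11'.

Let a(n) count valid strings. If the last bit is 0 the prefix is any valid string of length n-1; if it is 1 the string must end in 01 with a valid prefix of length n-2. So a(n) = a(n-1) + a(n-2), a(1)=2, a(2)=3.
Iterating the recurrence: a(1)=2, a(2)=3, a(3)=5.

Final answer: 5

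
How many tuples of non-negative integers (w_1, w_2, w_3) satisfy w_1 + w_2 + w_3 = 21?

Stars and bars with 21 stars and 2 bars:
C(21+3-1, 3-1) = C(23,2).

Final answer: C(23,2) = 253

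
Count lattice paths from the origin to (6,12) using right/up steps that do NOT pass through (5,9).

Total paths to (6,12): C(18,12) = 18564.
Paths through (5,9): C(14,9) x C(4,3) = 8008.
Avoiding (5,9): 18564 - 8008.

Final answer: 10556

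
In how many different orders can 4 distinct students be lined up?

The number of ways to arrange 4 distinct objects is 4!.

Final answer: 4! = 24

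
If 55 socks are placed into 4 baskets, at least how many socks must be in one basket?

By the pigeonhole principle: ceiling(55/4).

Final answer: 14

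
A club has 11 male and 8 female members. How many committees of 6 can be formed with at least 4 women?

Sum over valid woman counts:
C(8,4)C(11,2) = 3850
C(8,5)C(11,1) = 616
C(8,6)C(11,0) = 28
Total: 3850 + 616 + 28.

Final answer: 4494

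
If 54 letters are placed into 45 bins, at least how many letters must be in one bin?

By the pigeonhole principle: ceiling(54/45).

Final answer: 2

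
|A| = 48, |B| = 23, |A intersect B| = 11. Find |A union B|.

|A union B| = |A| + |B| - |A intersect B| = 48 + 23 - 11.

Final answer: 60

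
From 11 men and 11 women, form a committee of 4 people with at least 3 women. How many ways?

Sum over valid woman counts:
C(11,3)C(11,1) = 1815
C(11,4)C(11,0) = 330
Total: 1815 + 330.

Final answer: 2145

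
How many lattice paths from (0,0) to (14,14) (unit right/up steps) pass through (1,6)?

Paths (0,0)->(1,6): C(7,6) = 7.
Paths (1,6)->(14,14): C(21,8) = 203490.
By multiplication principle: 7 x 203490.

Final answer: 1424430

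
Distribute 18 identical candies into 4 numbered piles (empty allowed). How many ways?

Stars and bars: C(n+k-1, k-1) = C(21,3).

Final answer: C(21,3) = 1330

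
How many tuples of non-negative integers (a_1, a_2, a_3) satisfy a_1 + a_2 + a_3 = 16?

Stars and bars with 16 stars and 2 bars:
C(16+3-1, 3-1) = C(18,2).

Final answer: C(18,2) = 153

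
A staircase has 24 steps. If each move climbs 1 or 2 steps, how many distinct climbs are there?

Let f(n) be the number of climbs. Removing the last move (1 or 2 steps) gives f(n) = f(n-1) + f(n-2); base cases f(1)=1, f(2)=2.
Iterating the recurrence: f(1)=1, f(2)=2, f(3)=3, f(4)=5, f(5)=8, f(6)=13, f(7)=21, f(8)=34, f(9)=55, f(10)=89, f(11)=144, f(12)=233, f(13)=377, f(14)=610, f(15)=987, f(16)=1597, f(17)=2584, f(18)=4181, f(19)=6765, f(20)=10946, f(21)=17711, f(22)=28657, f(23)=46368, f(24)=75025.

Final answer: 75025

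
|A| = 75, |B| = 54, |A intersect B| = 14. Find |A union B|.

|A union B| = |A| + |B| - |A intersect B| = 75 + 54 - 14.

Final answer: 115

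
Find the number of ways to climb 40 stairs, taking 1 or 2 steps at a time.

Condition on the final move: it is a 1-step (f(n-1) ways to get there) or a 2-step (f(n-2) ways), so f(n) = f(n-1) + f(n-2), with f(1)=1, f(2)=2.
Building up term by term: f(1)=1, f(2)=2, f(3)=3, f(4)=5, f(5)=8, f(6)=13, f(7)=21, f(8)=34, f(9)=55, f(10)=89, f(11)=144, f(12)=233, f(13)=377, f(14)=610, f(15)=987, f(16)=1597, f(17)=2584, f(18)=4181, f(19)=6765, f(20)=10946, f(21)=17711, f(22)=28657, f(23)=46368, f(24)=75025, f(25)=121393, f(26)=196418, f(27)=317811, f(28)=514229, f(29)=832040, f(30)=1346269, f(31)=2178309, f(32)=3524578, f(33)=5702887, f(34)=9227465, f(35)=14930352, f(36)=24157817, f(37)=39088169, f(38)=63245986, f(39)=102334155, f(40)=165580141.

Final answer: 165580141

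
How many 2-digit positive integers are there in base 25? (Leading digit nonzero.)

Leading digit: 24 options (nonzero). Other 1 digit(s): 25 options each.
Total: 24 x 25^1.

Final answer: 600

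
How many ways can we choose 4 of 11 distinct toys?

C(11,4) = 11!/(4! x 7!).

Final answer: \binom{11}{4} = 330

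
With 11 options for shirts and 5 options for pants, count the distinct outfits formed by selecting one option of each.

By the multiplication principle: 11 x 5.

Final answer: 55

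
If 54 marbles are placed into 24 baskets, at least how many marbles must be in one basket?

By the pigeonhole principle: ceiling(54/24).

Final answer: 3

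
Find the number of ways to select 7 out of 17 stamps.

C(17,7) = 17!/(7! x 10!).

Final answer: \binom{17}{7} = 19448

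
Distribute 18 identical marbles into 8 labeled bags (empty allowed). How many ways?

Stars and bars: C(n+k-1, k-1) = C(25,7).

Final answer: C(25,7) = 480700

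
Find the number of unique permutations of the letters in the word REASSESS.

Letters (A:1, E:2, R:1, S:4). Total letters: 8.
Permutations = 8!/(4! x 2!).

Final answer: 840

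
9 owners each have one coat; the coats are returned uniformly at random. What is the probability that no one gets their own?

Derangements satisfy D(n) = (n-1)(D(n-1) + D(n-2)), starting from D(0)=1, D(1)=0.
Building up: D(2)=1, D(3)=2, D(4)=9, D(5)=44, D(6)=265, D(7)=1854, D(8)=14833, D(9)=133496.
Total arrangements: 9! = 362880.
Probability = D(9)/9! = 16687/45360.

Final answer: D(9)/9! = 133496/362880 = 0.367879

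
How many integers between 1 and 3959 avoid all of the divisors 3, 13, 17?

|div by 3|=1319, |div by 13|=304, |div by 17|=232.
|div by 3&13|=101, |div by 3&17|=77, |div by 13&17|=17, |div by all|=5.
By inclusion-exclusion, divisible by at least one: 1319+304+232-101-77-17+5 = 1665.
Not divisible by any: 3959 - 1665.

Final answer: 2294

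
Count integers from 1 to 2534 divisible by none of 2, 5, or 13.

|div by 2|=1267, |div by 5|=506, |div by 13|=194.
|div by 2&5|=253, |div by 2&13|=97, |div by 5&13|=38, |div by all|=19.
By inclusion-exclusion, divisible by at least one: 1267+506+194-253-97-38+19 = 1598.
Not divisible by any: 2534 - 1598.

Final answer: 936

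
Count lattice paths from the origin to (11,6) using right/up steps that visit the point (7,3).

Paths (0,0)->(7,3): C(10,3) = 120.
Paths (7,3)->(11,6): C(7,3) = 35.
By multiplication principle: 120 x 35.

Final answer: 4200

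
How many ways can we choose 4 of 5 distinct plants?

C(5,4) = 5!/(4! x (5-4)!).

Final answer: C(5,4) = 5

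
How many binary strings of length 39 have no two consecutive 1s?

A valid string ends in 0 (append to any length-(n-1) valid string) or in 01 (append to any length-(n-2) valid string), so a(n) = a(n-1) + a(n-2) with a(1)=2, a(2)=3.
Building up term by term: a(1)=2, a(2)=3, a(3)=5, a(4)=8, a(5)=13, a(6)=21, a(7)=34, a(8)=55, a(9)=89, a(10)=144, a(11)=233, a(12)=377, a(13)=610, a(14)=987, a(15)=1597, a(16)=2584, a(17)=4181, a(18)=6765, a(19)=10946, a(20)=17711, a(21)=28657, a(22)=46368, a(23)=75025, a(24)=121393, a(25)=196418, a(26)=317811, a(27)=514229, a(28)=832040, a(29)=1346269, a(30)=2178309, a(31)=3524578, a(32)=5702887, a(33)=9227465, a(34)=14930352, a(35)=24157817, a(36)=39088169, a(37)=63245986, a(38)=102334155, a(39)=165580141.

Final answer: 165580141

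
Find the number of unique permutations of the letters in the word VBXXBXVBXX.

Letters (B:3, V:2, X:5). Total letters: 10.
Permutations = 10!/(5! x 3! x 2!).

Final answer: 2520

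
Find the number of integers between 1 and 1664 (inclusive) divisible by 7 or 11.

Multiples of 7: 237. Multiples of 11: 151. Of both (lcm=77): 21.
By inclusion-exclusion: 237 + 151 - 21.

Final answer: 367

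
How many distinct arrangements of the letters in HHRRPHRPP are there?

Letters (H:3, P:3, R:3). Total letters: 9.
Permutations = 9!/(3! x 3! x 3!).

Final answer: 1680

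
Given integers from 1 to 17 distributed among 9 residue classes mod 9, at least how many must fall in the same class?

By pigeonhole with 17 objects and 9 categories: ceiling(17/9).

Final answer: 2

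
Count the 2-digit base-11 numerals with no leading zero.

In base 11, the leading digit has 10 choices (1..10); each of the remaining 1 digits has 11 choices.
Total: 10 x 11^1.

Final answer: 110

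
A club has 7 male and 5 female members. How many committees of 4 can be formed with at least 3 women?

Sum over valid woman counts:
C(5,3)C(7,1) = 70
C(5,4)C(7,0) = 5
Total: 70 + 5.

Final answer: 75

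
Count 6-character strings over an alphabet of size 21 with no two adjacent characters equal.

First character: 21 choices. Each subsequent: 20 choices (must differ from the previous one).
Total: 21 x 20^5.

Final answer: 21 x 20^{5} = 67200000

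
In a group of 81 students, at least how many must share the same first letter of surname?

There are 26 possible values for first letter of surname. With 81 students and 26 categories, by pigeonhole: ceiling(81/26).

Final answer: 4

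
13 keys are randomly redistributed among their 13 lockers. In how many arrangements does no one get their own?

D(n) = (n-1)(D(n-1) + D(n-2)), D(0)=1, D(1)=0.
D(2) = 1 x (0 + 1) = 1
D(3) = 2 x (1 + 0) = 2
D(4) = 3 x (2 + 1) = 9
D(5) = 4 x (9 + 2) = 44
D(6) = 5 x (44 + 9) = 265
D(7) = 6 x (265 + 44) = 1854
D(8) = 7 x (1854 + 265) = 14833
D(9) = 8 x (14833 + 1854) = 133496
D(10) = 9 x (133496 + 14833) = 1334961
D(11) = 10 x (1334961 + 133496) = 14684570
D(12) = 11 x (14684570 + 1334961) = 176214841
D(13) = 12 x (D(12) + D(11)) = 12 x (176214841 + 14684570)

Final answer: D(13) = 2290792932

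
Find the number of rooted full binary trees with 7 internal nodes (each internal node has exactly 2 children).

This is a standard Catalan-number count: the answer is C_n. Here n = 7.
Using C_0 = 1 and C_(k+1) = C_k x 2(2k+1)/(k+2), build up term by term: C_1=1, C_2=2, C_3=5, C_4=14, C_5=42, C_6=132, C_7=429.

Final answer: C_{7} = 429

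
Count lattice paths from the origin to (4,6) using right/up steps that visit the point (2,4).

Paths (0,0)->(2,4): C(6,4) = 15.
Paths (2,4)->(4,6): C(4,2) = 6.
By multiplication principle: 15 x 6.

Final answer: 90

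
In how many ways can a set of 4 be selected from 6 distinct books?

C(6,4) = 6!/(4! x (6-4)!).

Final answer: C(6,4) = 15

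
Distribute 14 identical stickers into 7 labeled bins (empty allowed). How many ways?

Stars and bars: C(n+k-1, k-1) = C(20,6).

Final answer: C(20,6) = 38760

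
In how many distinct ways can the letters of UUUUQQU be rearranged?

Letters (Q:2, U:5). Total letters: 7.
Permutations = 7!/(5! x 2!).

Final answer: 21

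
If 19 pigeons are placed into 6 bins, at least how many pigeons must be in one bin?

By the pigeonhole principle: ceiling(19/6).

Final answer: 4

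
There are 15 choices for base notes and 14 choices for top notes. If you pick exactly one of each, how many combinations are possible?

By the multiplication principle: 15 x 14.

Final answer: 210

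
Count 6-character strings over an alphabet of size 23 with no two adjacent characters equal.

First character: 23 choices. Each subsequent: 22 choices (must differ from the previous one).
Total: 23 x 22^5.

Final answer: 23 x 22^{5} = 118533536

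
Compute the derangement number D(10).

D(n) = (n-1)(D(n-1) + D(n-2)), D(0)=1, D(1)=0.
D(2) = 1 x (0 + 1) = 1
D(3) = 2 x (1 + 0) = 2
D(4) = 3 x (2 + 1) = 9
D(5) = 4 x (9 + 2) = 44
D(6) = 5 x (44 + 9) = 265
D(7) = 6 x (265 + 44) = 1854
D(8) = 7 x (1854 + 265) = 14833
D(9) = 8 x (14833 + 1854) = 133496
D(10) = 9 x (D(9) + D(8)) = 9 x (133496 + 14833)

Final answer: D(10) = 1334961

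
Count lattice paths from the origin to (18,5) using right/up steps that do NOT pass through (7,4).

Total paths to (18,5): C(23,5) = 33649.
Paths through (7,4): C(11,4) x C(12,1) = 3960.
Avoiding (7,4): 33649 - 3960.

Final answer: 29689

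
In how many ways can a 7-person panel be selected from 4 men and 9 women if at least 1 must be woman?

Sum over valid woman counts:
C(9,3)C(4,4) = 84
C(9,4)C(4,3) = 504
C(9,5)C(4,2) = 756
C(9,6)C(4,1) = 336
C(9,7)C(4,0) = 36
Total: 84 + 504 + 756 + 336 + 36.

Final answer: 1716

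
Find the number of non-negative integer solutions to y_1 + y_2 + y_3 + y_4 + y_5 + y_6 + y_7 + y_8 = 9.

Stars and bars with 9 stars and 7 bars:
C(9+8-1, 8-1) = C(16,7).

Final answer: C(16,7) = 11440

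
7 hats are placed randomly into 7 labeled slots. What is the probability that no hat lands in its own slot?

Derangements satisfy D(n) = (n-1)(D(n-1) + D(n-2)), starting from D(0)=1, D(1)=0.
Building up: D(2)=1, D(3)=2, D(4)=9, D(5)=44, D(6)=265, D(7)=1854.
Total arrangements: 7! = 5040.
Probability = D(7)/7! = 103/280.

Final answer: D(7)/7! = 1854/5040 = 0.367857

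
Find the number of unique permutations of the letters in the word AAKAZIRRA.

Letters (A:4, I:1, K:1, R:2, Z:1). Total letters: 9.
Permutations = 9!/(4! x 2!).

Final answer: 7560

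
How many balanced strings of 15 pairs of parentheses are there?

The structures are counted by the Catalan number C_n. Here n = 15 (pairs).
C_n = C(2n,n) - C(2n,n+1), so C_{15} = C(30,15) - C(30,16) = 155117520 - 145422675.

Final answer: C_{15} = 9694845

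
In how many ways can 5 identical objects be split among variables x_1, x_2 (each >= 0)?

Stars and bars with 5 stars and 1 bars:
C(5+2-1, 2-1) = C(6,1).

Final answer: C(6,1) = 6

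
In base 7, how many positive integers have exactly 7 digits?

Leading digit: 6 options (nonzero). Other 6 digit(s): 7 options each.
Total: 6 x 7^6.

Final answer: 705894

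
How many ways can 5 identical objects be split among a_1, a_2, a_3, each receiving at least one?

Substitute a'_i = a_i - 1 (so a'_i >= 0). Then sum a'_i = 5 - 3 = 2.
Stars and bars: C(2+3-1, 3-1) = C(4,2).

Final answer: C(4,2) = 6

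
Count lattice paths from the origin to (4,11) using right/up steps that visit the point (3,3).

Paths (0,0)->(3,3): C(6,3) = 20.
Paths (3,3)->(4,11): C(9,8) = 9.
By multiplication principle: 20 x 9.

Final answer: 180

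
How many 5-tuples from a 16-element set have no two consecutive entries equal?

First character: 16 choices. Each subsequent: 15 choices (must differ from the previous one).
Total: 16 x 15^4.

Final answer: 16 x 15^{4} = 810000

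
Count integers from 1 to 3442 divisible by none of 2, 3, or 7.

|div by 2|=1721, |div by 3|=1147, |div by 7|=491.
|div by 2&3|=573, |div by 2&7|=245, |div by 3&7|=163, |div by all|=81.
By inclusion-exclusion, divisible by at least one: 1721+1147+491-573-245-163+81 = 2459.
Not divisible by any: 3442 - 2459.

Final answer: 983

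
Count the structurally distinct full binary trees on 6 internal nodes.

This is counted by the nth Catalan number C_n. Here n = 6.
C_n = (2n)!/(n!(n+1)!), so C_{6} = 12!/(6! x 7!) = C(12,6)/7 = 924/7.

Final answer: C_{6} = 132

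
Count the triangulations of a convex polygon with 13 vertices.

The structures are counted by the Catalan number C_n. Here n = 13 - 2 = 11.
C_n = (2n)!/(n!(n+1)!), so C_{11} = 22!/(11! x 12!) = C(22,11)/12 = 705432/12.

Final answer: C_{11} = 58786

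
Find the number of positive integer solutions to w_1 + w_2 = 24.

Substitute w'_i = w_i - 1 (so w'_i >= 0). Then sum w'_i = 24 - 2 = 22.
Stars and bars: C(22+2-1, 2-1) = C(23,1).

Final answer: C(23,1) = 23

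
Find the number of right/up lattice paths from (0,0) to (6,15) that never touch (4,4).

Total paths to (6,15): C(21,15) = 54264.
Paths through (4,4): C(8,4) x C(13,11) = 5460.
Avoiding (4,4): 54264 - 5460.

Final answer: 48804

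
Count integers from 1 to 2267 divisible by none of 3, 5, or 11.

|div by 3|=755, |div by 5|=453, |div by 11|=206.
|div by 3&5|=151, |div by 3&11|=68, |div by 5&11|=41, |div by all|=13.
By inclusion-exclusion, divisible by at least one: 755+453+206-151-68-41+13 = 1167.
Not divisible by any: 2267 - 1167.

Final answer: 1100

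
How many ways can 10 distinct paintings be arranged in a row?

The number of ways to arrange 10 distinct objects is 10!.

Final answer: 10! = 3628800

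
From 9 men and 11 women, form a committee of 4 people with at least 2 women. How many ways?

Sum over valid woman counts:
C(11,2)C(9,2) = 1980
C(11,3)C(9,1) = 1485
C(11,4)C(9,0) = 330
Total: 1980 + 1485 + 330.

Final answer: 3795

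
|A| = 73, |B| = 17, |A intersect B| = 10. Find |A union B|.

|A union B| = |A| + |B| - |A intersect B| = 73 + 17 - 10.

Final answer: 80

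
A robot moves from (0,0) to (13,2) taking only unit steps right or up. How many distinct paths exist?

Each path has 13 right steps and 2 up steps in some order (15 steps total).
Choose which 2 of the 15 steps are up: C(15,2).

Final answer: C(15,2) = 105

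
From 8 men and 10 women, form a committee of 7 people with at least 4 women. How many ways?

Sum over valid woman counts:
C(10,4)C(8,3) = 11760
C(10,5)C(8,2) = 7056
C(10,6)C(8,1) = 1680
C(10,7)C(8,0) = 120
Total: 11760 + 7056 + 1680 + 120.

Final answer: 20616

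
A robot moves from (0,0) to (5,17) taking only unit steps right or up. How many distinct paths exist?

Each path has 5 right steps and 17 up steps in some order (22 steps total).
Choose which 17 of the 22 steps are up: C(22,17).

Final answer: C(22,17) = 26334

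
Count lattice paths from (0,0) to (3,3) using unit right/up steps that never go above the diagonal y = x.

Total monotonic paths to (3,3): C(6,3) = 20.
Reflecting each bad path at its first crossing gives a bijection with paths to (2,4): C(6,4) = 15.
Valid Dyck paths: 20 - 15.
(These counts are the Catalan numbers.)

Final answer: C_{3} = 5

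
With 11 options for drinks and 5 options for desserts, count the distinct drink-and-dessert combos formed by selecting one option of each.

By the multiplication principle: 11 x 5.

Final answer: 55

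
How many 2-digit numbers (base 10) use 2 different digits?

First digit: 9 (not 0). Second: 9 (not first). Third: 8, etc.
Total: 9 x 9.

Final answer: 81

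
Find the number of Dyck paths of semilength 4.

Total monotonic paths to (4,4): C(8,4) = 70.
A path is bad iff it touches y = x + 1; reflecting its initial segment maps bad paths bijectively onto all paths to (3,5), of which there are C(8,5) = 56.
Valid Dyck paths: 70 - 56.
(This is the Catalan number C_{4}.)

Final answer: C_{4} = 14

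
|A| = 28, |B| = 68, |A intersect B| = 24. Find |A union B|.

|A union B| = |A| + |B| - |A intersect B| = 28 + 68 - 24.

Final answer: 72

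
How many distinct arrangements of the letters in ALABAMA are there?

Letters (A:4, B:1, L:1, M:1). Total letters: 7.
Permutations = 7!/(4!).

Final answer: 210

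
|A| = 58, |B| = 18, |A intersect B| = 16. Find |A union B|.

|A union B| = |A| + |B| - |A intersect B| = 58 + 18 - 16.

Final answer: 60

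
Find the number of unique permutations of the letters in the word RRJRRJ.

Letters (J:2, R:4). Total letters: 6.
Permutations = 6!/(4! x 2!).

Final answer: 15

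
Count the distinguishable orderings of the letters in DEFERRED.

Letters (D:2, E:3, F:1, R:2). Total letters: 8.
Permutations = 8!/(3! x 2! x 2!).

Final answer: 1680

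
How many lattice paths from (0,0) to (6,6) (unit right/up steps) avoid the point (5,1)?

Total paths to (6,6): C(12,6) = 924.
Paths through (5,1): C(6,1) x C(6,5) = 36.
Avoiding (5,1): 924 - 36.

Final answer: 888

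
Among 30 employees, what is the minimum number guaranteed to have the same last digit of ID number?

There are 10 possible values for last digit of ID number. With 30 employees and 10 categories, by pigeonhole: ceiling(30/10).

Final answer: 3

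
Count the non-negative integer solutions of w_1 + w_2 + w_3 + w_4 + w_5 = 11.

Stars and bars with 11 stars and 4 bars:
C(11+5-1, 5-1) = C(15,4).

Final answer: C(15,4) = 1365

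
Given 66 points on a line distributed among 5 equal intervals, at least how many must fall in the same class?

By pigeonhole with 66 objects and 5 categories: ceiling(66/5).

Final answer: 14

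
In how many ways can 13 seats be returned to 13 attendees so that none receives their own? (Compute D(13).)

Use the recurrence D(n) = (n-1)(D(n-1) + D(n-2)) with D(0)=1, D(1)=0.
D(2) = 1 x (0 + 1) = 1
D(3) = 2 x (1 + 0) = 2
D(4) = 3 x (2 + 1) = 9
D(5) = 4 x (9 + 2) = 44
D(6) = 5 x (44 + 9) = 265
D(7) = 6 x (265 + 44) = 1854
D(8) = 7 x (1854 + 265) = 14833
D(9) = 8 x (14833 + 1854) = 133496
D(10) = 9 x (133496 + 14833) = 1334961
D(11) = 10 x (1334961 + 133496) = 14684570
D(12) = 11 x (14684570 + 1334961) = 176214841
D(13) = 12 x (D(12) + D(11)) = 12 x (176214841 + 14684570)

Final answer: D(13) = 2290792932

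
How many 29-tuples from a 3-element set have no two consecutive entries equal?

First character: 3 choices. Each subsequent: 2 choices (must differ from the previous one).
Total: 3 x 2^28.

Final answer: 3 x 2^{28} = 805306368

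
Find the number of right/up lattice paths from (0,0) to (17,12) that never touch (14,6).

Total paths to (17,12): C(29,12) = 51895935.
Paths through (14,6): C(20,6) x C(9,6) = 3255840.
Avoiding (14,6): 51895935 - 3255840.

Final answer: 48640095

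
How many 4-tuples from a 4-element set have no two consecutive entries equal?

First character: 4 choices. Each subsequent: 3 choices (must differ from the previous one).
Total: 4 x 3^3.

Final answer: 4 x 3^{3} = 108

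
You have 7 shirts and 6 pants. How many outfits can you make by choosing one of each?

By the multiplication principle: 7 x 6.

Final answer: 42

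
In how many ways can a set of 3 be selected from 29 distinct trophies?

C(29,3) = 29!/(3! x 26!).

Final answer: \binom{29}{3} = 3654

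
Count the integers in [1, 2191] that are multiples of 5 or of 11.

Multiples of 5: 438. Multiples of 11: 199. Of both (lcm=55): 39.
By inclusion-exclusion: 438 + 199 - 39.

Final answer: 598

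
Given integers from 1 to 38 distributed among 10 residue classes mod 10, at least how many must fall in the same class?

By pigeonhole with 38 objects and 10 categories: ceiling(38/10).

Final answer: 4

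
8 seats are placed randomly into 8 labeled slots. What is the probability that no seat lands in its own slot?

D(n) = (n-1)(D(n-1) + D(n-2)), D(0)=1, D(1)=0.
Building up: D(2)=1, D(3)=2, D(4)=9, D(5)=44, D(6)=265, D(7)=1854, D(8)=14833.
Total arrangements: 8! = 40320.
Probability = D(8)/8! = 2119/5760.

Final answer: D(8)/8! = 14833/40320 = 0.367882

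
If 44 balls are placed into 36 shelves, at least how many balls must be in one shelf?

By the pigeonhole principle: ceiling(44/36).

Final answer: 2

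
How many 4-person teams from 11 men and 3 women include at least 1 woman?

Sum over valid woman counts:
C(3,1)C(11,3) = 495
C(3,2)C(11,2) = 165
C(3,3)C(11,1) = 11
Total: 495 + 165 + 11.

Final answer: 671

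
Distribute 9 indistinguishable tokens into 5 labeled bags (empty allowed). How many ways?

Stars and bars: C(n+k-1, k-1) = C(13,4).

Final answer: C(13,4) = 715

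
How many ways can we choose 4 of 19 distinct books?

C(19,4) = 19!/(4! x 15!).

Final answer: \binom{19}{4} = 3876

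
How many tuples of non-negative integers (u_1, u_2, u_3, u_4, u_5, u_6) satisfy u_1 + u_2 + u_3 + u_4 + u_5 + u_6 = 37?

Stars and bars with 37 stars and 5 bars:
C(37+6-1, 6-1) = C(42,5).

Final answer: C(42,5) = 850668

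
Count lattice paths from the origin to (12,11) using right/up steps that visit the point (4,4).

Paths (0,0)->(4,4): C(8,4) = 70.
Paths (4,4)->(12,11): C(15,7) = 6435.
By multiplication principle: 70 x 6435.

Final answer: 450450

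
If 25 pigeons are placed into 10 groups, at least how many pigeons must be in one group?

By the pigeonhole principle: ceiling(25/10).

Final answer: 3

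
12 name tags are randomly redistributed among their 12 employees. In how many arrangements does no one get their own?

Derangements satisfy D(n) = (n-1)(D(n-1) + D(n-2)), starting from D(0)=1, D(1)=0.
D(2) = 1 x (0 + 1) = 1
D(3) = 2 x (1 + 0) = 2
D(4) = 3 x (2 + 1) = 9
D(5) = 4 x (9 + 2) = 44
D(6) = 5 x (44 + 9) = 265
D(7) = 6 x (265 + 44) = 1854
D(8) = 7 x (1854 + 265) = 14833
D(9) = 8 x (14833 + 1854) = 133496
D(10) = 9 x (133496 + 14833) = 1334961
D(11) = 10 x (1334961 + 133496) = 14684570
D(12) = 11 x (D(11) + D(10)) = 11 x (14684570 + 1334961)

Final answer: D(12) = 176214841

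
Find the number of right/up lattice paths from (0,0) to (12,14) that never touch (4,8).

Total paths to (12,14): C(26,14) = 9657700.
Paths through (4,8): C(12,8) x C(14,6) = 1486485.
Avoiding (4,8): 9657700 - 1486485.

Final answer: 8171215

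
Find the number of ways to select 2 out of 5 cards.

C(5,2) = 5!/(2! x (5-2)!).

Final answer: C(5,2) = 10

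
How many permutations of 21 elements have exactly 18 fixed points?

Choose which 18 elements are fixed: C(21,18) = 1330.
Derange the remaining 3 using D(j) = (j-1)(D(j-1) + D(j-2)), D(0)=1, D(1)=0: D(2)=1, D(3)=2.
Total: 1330 x 2.

Final answer: C(21,18) D(3) = 2660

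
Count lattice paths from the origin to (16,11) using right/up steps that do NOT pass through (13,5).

Total paths to (16,11): C(27,11) = 13037895.
Paths through (13,5): C(18,5) x C(9,6) = 719712.
Avoiding (13,5): 13037895 - 719712.

Final answer: 12318183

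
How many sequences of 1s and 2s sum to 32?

Condition on the final move: it is a 1-step (f(n-1) ways to get there) or a 2-step (f(n-2) ways), so f(n) = f(n-1) + f(n-2), with f(1)=1, f(2)=2.
Computing successive values: f(1)=1, f(2)=2, f(3)=3, f(4)=5, f(5)=8, f(6)=13, f(7)=21, f(8)=34, f(9)=55, f(10)=89, f(11)=144, f(12)=233, f(13)=377, f(14)=610, f(15)=987, f(16)=1597, f(17)=2584, f(18)=4181, f(19)=6765, f(20)=10946, f(21)=17711, f(22)=28657, f(23)=46368, f(24)=75025, f(25)=121393, f(26)=196418, f(27)=317811, f(28)=514229, f(29)=832040, f(30)=1346269, f(31)=2178309, f(32)=3524578.

Final answer: 3524578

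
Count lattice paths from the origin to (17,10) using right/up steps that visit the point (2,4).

Paths (0,0)->(2,4): C(6,4) = 15.
Paths (2,4)->(17,10): C(21,6) = 54264.
By multiplication principle: 15 x 54264.

Final answer: 813960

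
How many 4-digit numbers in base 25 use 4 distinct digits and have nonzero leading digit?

First digit: 24 (nonzero). Second: 24 (not first). Third: 23, etc.
Total: 24 x 24 x 23 x 22.

Final answer: 291456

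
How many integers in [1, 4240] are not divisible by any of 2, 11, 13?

|div by 2|=2120, |div by 11|=385, |div by 13|=326.
|div by 2&11|=192, |div by 2&13|=163, |div by 11&13|=29, |div by all|=14.
By inclusion-exclusion, divisible by at least one: 2120+385+326-192-163-29+14 = 2461.
Not divisible by any: 4240 - 2461.

Final answer: 1779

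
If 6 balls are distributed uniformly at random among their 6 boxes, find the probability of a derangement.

Derangements satisfy D(n) = (n-1)(D(n-1) + D(n-2)), starting from D(0)=1, D(1)=0.
Building up: D(2)=1, D(3)=2, D(4)=9, D(5)=44, D(6)=265.
Total arrangements: 6! = 720.
Probability = D(6)/6! = 53/144.

Final answer: D(6)/6! = 265/720 = 0.368056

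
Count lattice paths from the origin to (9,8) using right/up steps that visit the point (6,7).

Paths (0,0)->(6,7): C(13,7) = 1716.
Paths (6,7)->(9,8): C(4,1) = 4.
By multiplication principle: 1716 x 4.

Final answer: 6864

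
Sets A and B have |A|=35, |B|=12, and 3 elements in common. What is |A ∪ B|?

|A union B| = |A| + |B| - |A intersect B| = 35 + 12 - 3.

Final answer: 44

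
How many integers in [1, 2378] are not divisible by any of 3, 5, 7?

|div by 3|=792, |div by 5|=475, |div by 7|=339.
|div by 3&5|=158, |div by 3&7|=113, |div by 5&7|=67, |div by all|=22.
By inclusion-exclusion, divisible by at least one: 792+475+339-158-113-67+22 = 1290.
Not divisible by any: 2378 - 1290.

Final answer: 1088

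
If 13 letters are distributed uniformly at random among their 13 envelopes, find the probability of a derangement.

Derangements satisfy D(n) = (n-1)(D(n-1) + D(n-2)), starting from D(0)=1, D(1)=0.
Building up: D(2)=1, D(3)=2, D(4)=9, D(5)=44, D(6)=265, D(7)=1854, D(8)=14833, D(9)=133496, D(10)=1334961, D(11)=14684570, D(12)=176214841, D(13)=2290792932.
Total arrangements: 13! = 6227020800.
Probability = D(13)/13! = 63633137/172972800.

Final answer: D(13)/13! = 2290792932/6227020800 = 0.367879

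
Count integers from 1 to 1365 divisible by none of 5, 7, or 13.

|div by 5|=273, |div by 7|=195, |div by 13|=105.
|div by 5&7|=39, |div by 5&13|=21, |div by 7&13|=15, |div by all|=3.
By inclusion-exclusion, divisible by at least one: 273+195+105-39-21-15+3 = 501.
Not divisible by any: 1365 - 501.

Final answer: 864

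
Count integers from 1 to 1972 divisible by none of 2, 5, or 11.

|div by 2|=986, |div by 5|=394, |div by 11|=179.
|div by 2&5|=197, |div by 2&11|=89, |div by 5&11|=35, |div by all|=17.
By inclusion-exclusion, divisible by at least one: 986+394+179-197-89-35+17 = 1255.
Not divisible by any: 1972 - 1255.

Final answer: 717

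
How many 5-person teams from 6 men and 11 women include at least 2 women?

Sum over valid woman counts:
C(11,2)C(6,3) = 1100
C(11,3)C(6,2) = 2475
C(11,4)C(6,1) = 1980
C(11,5)C(6,0) = 462
Total: 1100 + 2475 + 1980 + 462.

Final answer: 6017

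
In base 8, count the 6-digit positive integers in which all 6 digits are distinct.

The leading digit has 7 choices (anything but zero); the next has 7 (anything but the first), then 6, and so on, one fewer each time.
Total: 7 x 7 x 6 x 5 x 4 x 3.

Final answer: 17640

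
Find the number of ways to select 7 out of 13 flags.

C(13,7) = 13!/(7! x 6!).

Final answer: \binom{13}{7} = 1716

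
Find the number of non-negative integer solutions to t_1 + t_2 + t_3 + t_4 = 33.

Stars and bars with 33 stars and 3 bars:
C(33+4-1, 4-1) = C(36,3).

Final answer: C(36,3) = 7140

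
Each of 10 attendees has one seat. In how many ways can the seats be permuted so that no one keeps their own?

Derangements satisfy D(n) = (n-1)(D(n-1) + D(n-2)), starting from D(0)=1, D(1)=0.
D(2) = 1 x (0 + 1) = 1
D(3) = 2 x (1 + 0) = 2
D(4) = 3 x (2 + 1) = 9
D(5) = 4 x (9 + 2) = 44
D(6) = 5 x (44 + 9) = 265
D(7) = 6 x (265 + 44) = 1854
D(8) = 7 x (1854 + 265) = 14833
D(9) = 8 x (14833 + 1854) = 133496
D(10) = 9 x (D(9) + D(8)) = 9 x (133496 + 14833)

Final answer: D(10) = 1334961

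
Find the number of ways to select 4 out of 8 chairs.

C(8,4) = 8!/(4! x 4!).

Final answer: \binom{8}{4} = 70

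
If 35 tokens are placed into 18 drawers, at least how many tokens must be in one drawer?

By the pigeonhole principle: ceiling(35/18).

Final answer: 2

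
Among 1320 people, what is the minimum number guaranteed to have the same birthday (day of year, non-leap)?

There are 365 possible values for birthday (day of year, non-leap). With 1320 people and 365 categories, by pigeonhole: ceiling(1320/365).

Final answer: 4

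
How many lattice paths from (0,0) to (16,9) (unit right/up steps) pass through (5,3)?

Paths (0,0)->(5,3): C(8,3) = 56.
Paths (5,3)->(16,9): C(17,6) = 12376.
By multiplication principle: 56 x 12376.

Final answer: 693056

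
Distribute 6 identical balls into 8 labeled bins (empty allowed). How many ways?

Stars and bars: C(n+k-1, k-1) = C(13,7).

Final answer: C(13,7) = 1716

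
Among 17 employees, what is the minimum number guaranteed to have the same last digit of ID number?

There are 10 possible values for last digit of ID number. With 17 employees and 10 categories, by pigeonhole: ceiling(17/10).

Final answer: 2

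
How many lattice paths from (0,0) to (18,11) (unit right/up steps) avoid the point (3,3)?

Total paths to (18,11): C(29,11) = 34597290.
Paths through (3,3): C(6,3) x C(23,8) = 9806280.
Avoiding (3,3): 34597290 - 9806280.

Final answer: 24791010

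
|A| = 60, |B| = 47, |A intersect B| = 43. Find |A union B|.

|A union B| = |A| + |B| - |A intersect B| = 60 + 47 - 43.

Final answer: 64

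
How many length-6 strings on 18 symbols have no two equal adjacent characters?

First character: 18 choices. Each subsequent: 17 choices (must differ from the previous one).
Total: 18 x 17^5.

Final answer: 18 x 17^{5} = 25557426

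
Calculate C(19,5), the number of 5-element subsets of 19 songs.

C(19,5) = 19!/(5! x (19-5)!).

Final answer: C(19,5) = 11628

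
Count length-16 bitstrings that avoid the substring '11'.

A valid string ends in 0 (append to any length-(n-1) valid string) or in 01 (append to any length-(n-2) valid string), so a(n) = a(n-1) + a(n-2) with a(1)=2, a(2)=3.
Computing successive values: a(1)=2, a(2)=3, a(3)=5, a(4)=8, a(5)=13, a(6)=21, a(7)=34, a(8)=55, a(9)=89, a(10)=144, a(11)=233, a(12)=377, a(13)=610, a(14)=987, a(15)=1597, a(16)=2584.

Final answer: 2584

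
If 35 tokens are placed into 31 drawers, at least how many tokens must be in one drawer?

By the pigeonhole principle: ceiling(35/31).

Final answer: 2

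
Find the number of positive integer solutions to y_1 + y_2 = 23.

Substitute y'_i = y_i - 1 (so y'_i >= 0). Then sum y'_i = 23 - 2 = 21.
Stars and bars: C(21+2-1, 2-1) = C(22,1).

Final answer: C(22,1) = 22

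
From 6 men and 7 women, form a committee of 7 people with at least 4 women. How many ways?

Sum over valid woman counts:
C(7,4)C(6,3) = 700
C(7,5)C(6,2) = 315
C(7,6)C(6,1) = 42
C(7,7)C(6,0) = 1
Total: 700 + 315 + 42 + 1.

Final answer: 1058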